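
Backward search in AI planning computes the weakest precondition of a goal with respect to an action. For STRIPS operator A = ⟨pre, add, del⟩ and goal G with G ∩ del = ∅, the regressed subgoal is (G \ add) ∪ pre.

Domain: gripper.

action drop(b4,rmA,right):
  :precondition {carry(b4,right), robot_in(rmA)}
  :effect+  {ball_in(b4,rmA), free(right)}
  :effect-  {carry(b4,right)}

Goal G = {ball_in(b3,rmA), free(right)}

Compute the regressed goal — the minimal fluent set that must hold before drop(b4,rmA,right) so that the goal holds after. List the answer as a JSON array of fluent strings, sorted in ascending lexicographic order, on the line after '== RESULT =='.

Compute (G \ add) ∪ pre:
  G ∩ del = {}  (empty — regression defined)
  G \ add = {ball_in(b3,rmA), free(right)} \ {ball_in(b4,rmA), free(right)} = {ball_in(b3,rmA)}
  ∪ pre   = {ball_in(b3,rmA)} ∪ {carry(b4,right), robot_in(rmA)}
          = {ball_in(b3,rmA), carry(b4,right), robot_in(rmA)}

== RESULT ==
["ball_in(b3,rmA)", "carry(b4,right)", "robot_in(rmA)"]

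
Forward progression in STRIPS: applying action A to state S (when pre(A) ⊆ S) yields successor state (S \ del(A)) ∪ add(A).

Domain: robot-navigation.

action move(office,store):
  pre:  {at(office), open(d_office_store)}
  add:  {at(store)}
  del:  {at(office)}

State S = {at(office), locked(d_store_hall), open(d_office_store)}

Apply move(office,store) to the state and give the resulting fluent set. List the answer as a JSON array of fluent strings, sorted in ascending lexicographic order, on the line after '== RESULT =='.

Progress:
  pre ⊆ S: {at(office), open(d_office_store)} ⊆ S  — applicable
  S \ del = {locked(d_store_hall), open(d_office_store)}
  ∪ add   = {at(store), locked(d_store_hall), open(d_office_store)}

== RESULT ==
["at(store)", "locked(d_store_hall)", "open(d_office_store)"]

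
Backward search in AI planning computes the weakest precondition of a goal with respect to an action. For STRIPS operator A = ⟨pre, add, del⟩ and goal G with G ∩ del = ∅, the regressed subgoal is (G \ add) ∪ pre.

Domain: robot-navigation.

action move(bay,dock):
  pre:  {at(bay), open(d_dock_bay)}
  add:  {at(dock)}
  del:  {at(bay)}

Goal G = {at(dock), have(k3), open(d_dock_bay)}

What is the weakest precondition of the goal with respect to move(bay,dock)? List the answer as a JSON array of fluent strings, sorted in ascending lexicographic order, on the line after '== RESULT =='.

Compute (G \ add) ∪ pre:
  G ∩ del = {}  (empty — regression defined)
  G \ add = {at(dock), have(k3), open(d_dock_bay)} \ {at(dock)} = {have(k3), open(d_dock_bay)}
  ∪ pre   = {have(k3), open(d_dock_bay)} ∪ {at(bay), open(d_dock_bay)}
          = {at(bay), have(k3), open(d_dock_bay)}

== RESULT ==
["at(bay)", "have(k3)", "open(d_dock_bay)"]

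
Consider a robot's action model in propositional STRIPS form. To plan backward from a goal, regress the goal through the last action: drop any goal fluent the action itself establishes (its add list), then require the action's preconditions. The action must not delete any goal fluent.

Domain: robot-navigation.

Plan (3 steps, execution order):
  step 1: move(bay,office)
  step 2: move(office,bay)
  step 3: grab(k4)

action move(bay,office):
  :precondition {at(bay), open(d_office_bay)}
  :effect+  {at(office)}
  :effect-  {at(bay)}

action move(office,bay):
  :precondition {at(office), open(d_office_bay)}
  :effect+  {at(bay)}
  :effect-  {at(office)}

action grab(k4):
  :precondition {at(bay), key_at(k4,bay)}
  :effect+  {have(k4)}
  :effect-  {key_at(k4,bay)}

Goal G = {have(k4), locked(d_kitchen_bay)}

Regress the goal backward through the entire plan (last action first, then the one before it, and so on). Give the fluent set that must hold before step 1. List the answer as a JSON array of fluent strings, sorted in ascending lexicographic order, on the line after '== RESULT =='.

Regress step by step:
  through step 3 (grab(k4)): drop {have(k4)}, keep {locked(d_kitchen_bay)}, require {at(bay), key_at(k4,bay)}
    → {at(bay), key_at(k4,bay), locked(d_kitchen_bay)}
  through step 2 (move(office,bay)): drop {at(bay)}, keep {key_at(k4,bay), locked(d_kitchen_bay)}, require {at(office), open(d_office_bay)}
    → {at(office), key_at(k4,bay), locked(d_kitchen_bay), open(d_office_bay)}
  through step 1 (move(bay,office)): drop {at(office)}, keep {key_at(k4,bay), locked(d_kitchen_bay), open(d_office_bay)}, require {at(bay), open(d_office_bay)}
    → {at(bay), key_at(k4,bay), locked(d_kitchen_bay), open(d_office_bay)}

== RESULT ==
["at(bay)", "key_at(k4,bay)", "locked(d_kitchen_bay)", "open(d_office_bay)"]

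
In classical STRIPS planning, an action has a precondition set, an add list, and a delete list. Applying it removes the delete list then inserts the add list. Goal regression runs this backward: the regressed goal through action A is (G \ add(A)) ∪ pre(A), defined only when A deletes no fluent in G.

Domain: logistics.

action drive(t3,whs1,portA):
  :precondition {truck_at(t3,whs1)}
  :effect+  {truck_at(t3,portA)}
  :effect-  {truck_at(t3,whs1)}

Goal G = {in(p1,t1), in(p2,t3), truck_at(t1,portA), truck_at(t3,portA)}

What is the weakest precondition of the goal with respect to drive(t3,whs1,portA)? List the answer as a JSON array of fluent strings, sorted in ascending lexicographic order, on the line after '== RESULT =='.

Compute (G \ add) ∪ pre:
  G ∩ del = {}  (empty — regression defined)
  G \ add = {in(p1,t1), in(p2,t3), truck_at(t1,portA), truck_at(t3,portA)} \ {truck_at(t3,portA)} = {in(p1,t1), in(p2,t3), truck_at(t1,portA)}
  ∪ pre   = {in(p1,t1), in(p2,t3), truck_at(t1,portA)} ∪ {truck_at(t3,whs1)}
          = {in(p1,t1), in(p2,t3), truck_at(t1,portA), truck_at(t3,whs1)}

== RESULT ==
["in(p1,t1)", "in(p2,t3)", "truck_at(t1,portA)", "truck_at(t3,whs1)"]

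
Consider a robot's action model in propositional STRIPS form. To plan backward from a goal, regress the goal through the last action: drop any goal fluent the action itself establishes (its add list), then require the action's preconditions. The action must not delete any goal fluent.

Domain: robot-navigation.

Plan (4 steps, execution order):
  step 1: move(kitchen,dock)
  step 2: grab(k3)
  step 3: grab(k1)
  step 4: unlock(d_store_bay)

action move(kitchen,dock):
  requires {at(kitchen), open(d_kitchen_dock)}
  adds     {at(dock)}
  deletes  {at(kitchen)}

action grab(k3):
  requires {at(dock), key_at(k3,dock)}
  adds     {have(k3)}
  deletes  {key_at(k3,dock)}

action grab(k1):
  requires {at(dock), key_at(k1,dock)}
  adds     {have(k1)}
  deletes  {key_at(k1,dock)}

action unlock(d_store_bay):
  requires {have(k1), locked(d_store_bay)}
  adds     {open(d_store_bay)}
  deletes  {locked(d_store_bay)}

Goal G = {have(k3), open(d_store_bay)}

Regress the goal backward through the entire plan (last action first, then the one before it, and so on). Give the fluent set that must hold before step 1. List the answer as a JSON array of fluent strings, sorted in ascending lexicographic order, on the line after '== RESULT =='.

Regress step by step:
  through step 4 (unlock(d_store_bay)): drop {open(d_store_bay)}, keep {have(k3)}, require {have(k1), locked(d_store_bay)}
    → {have(k1), have(k3), locked(d_store_bay)}
  through step 3 (grab(k1)): drop {have(k1)}, keep {have(k3), locked(d_store_bay)}, require {at(dock), key_at(k1,dock)}
    → {at(dock), have(k3), key_at(k1,dock), locked(d_store_bay)}
  through step 2 (grab(k3)): drop {have(k3)}, keep {at(dock), key_at(k1,dock), locked(d_store_bay)}, require {at(dock), key_at(k3,dock)}
    → {at(dock), key_at(k1,dock), key_at(k3,dock), locked(d_store_bay)}
  through step 1 (move(kitchen,dock)): drop {at(dock)}, keep {key_at(k1,dock), key_at(k3,dock), locked(d_store_bay)}, require {at(kitchen), open(d_kitchen_dock)}
    → {at(kitchen), key_at(k1,dock), key_at(k3,dock), locked(d_store_bay), open(d_kitchen_dock)}

== RESULT ==
["at(kitchen)", "key_at(k1,dock)", "key_at(k3,dock)", "locked(d_store_bay)", "open(d_kitchen_dock)"]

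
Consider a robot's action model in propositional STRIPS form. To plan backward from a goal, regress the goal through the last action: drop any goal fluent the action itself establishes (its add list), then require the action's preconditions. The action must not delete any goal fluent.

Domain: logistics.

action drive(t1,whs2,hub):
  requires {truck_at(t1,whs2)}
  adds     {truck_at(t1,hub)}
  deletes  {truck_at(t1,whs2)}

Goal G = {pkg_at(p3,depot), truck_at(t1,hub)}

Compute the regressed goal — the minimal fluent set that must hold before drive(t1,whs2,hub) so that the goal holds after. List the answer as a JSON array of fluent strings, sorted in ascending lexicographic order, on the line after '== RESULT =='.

Compute (G \ add) ∪ pre:
  G ∩ del = {}  (empty — regression defined)
  G \ add = {pkg_at(p3,depot), truck_at(t1,hub)} \ {truck_at(t1,hub)} = {pkg_at(p3,depot)}
  ∪ pre   = {pkg_at(p3,depot)} ∪ {truck_at(t1,whs2)}
          = {pkg_at(p3,depot), truck_at(t1,whs2)}

== RESULT ==
["pkg_at(p3,depot)", "truck_at(t1,whs2)"]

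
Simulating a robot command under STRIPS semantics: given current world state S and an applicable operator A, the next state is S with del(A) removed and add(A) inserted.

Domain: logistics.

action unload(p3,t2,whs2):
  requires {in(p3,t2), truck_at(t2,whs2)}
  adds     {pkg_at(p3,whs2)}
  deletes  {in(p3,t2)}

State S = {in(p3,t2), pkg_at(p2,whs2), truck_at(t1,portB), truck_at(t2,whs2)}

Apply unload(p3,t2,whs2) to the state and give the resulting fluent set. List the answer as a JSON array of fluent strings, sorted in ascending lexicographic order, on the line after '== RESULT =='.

Compute (S \ del) ∪ add:
  pre ⊆ S: {in(p3,t2), truck_at(t2,whs2)} ⊆ S  — applicable
  S \ del = {pkg_at(p2,whs2), truck_at(t1,portB), truck_at(t2,whs2)}
  ∪ add   = {pkg_at(p2,whs2), pkg_at(p3,whs2), truck_at(t1,portB), truck_at(t2,whs2)}

== RESULT ==
["pkg_at(p2,whs2)", "pkg_at(p3,whs2)", "truck_at(t1,portB)", "truck_at(t2,whs2)"]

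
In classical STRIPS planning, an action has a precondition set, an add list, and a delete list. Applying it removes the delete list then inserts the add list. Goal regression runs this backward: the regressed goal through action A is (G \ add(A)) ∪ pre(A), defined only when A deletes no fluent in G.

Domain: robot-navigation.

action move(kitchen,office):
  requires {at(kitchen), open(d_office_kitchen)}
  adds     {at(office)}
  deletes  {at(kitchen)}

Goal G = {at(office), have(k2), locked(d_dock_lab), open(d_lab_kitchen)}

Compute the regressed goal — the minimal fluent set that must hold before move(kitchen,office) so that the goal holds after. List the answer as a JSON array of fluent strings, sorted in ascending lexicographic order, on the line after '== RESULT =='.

Compute (G \ add) ∪ pre:
  G ∩ del = {}  (empty — regression defined)
  G \ add = {at(office), have(k2), locked(d_dock_lab), open(d_lab_kitchen)} \ {at(office)} = {have(k2), locked(d_dock_lab), open(d_lab_kitchen)}
  ∪ pre   = {have(k2), locked(d_dock_lab), open(d_lab_kitchen)} ∪ {at(kitchen), open(d_office_kitchen)}
          = {at(kitchen), have(k2), locked(d_dock_lab), open(d_lab_kitchen), open(d_office_kitchen)}

== RESULT ==
["at(kitchen)", "have(k2)", "locked(d_dock_lab)", "open(d_lab_kitchen)", "open(d_office_kitchen)"]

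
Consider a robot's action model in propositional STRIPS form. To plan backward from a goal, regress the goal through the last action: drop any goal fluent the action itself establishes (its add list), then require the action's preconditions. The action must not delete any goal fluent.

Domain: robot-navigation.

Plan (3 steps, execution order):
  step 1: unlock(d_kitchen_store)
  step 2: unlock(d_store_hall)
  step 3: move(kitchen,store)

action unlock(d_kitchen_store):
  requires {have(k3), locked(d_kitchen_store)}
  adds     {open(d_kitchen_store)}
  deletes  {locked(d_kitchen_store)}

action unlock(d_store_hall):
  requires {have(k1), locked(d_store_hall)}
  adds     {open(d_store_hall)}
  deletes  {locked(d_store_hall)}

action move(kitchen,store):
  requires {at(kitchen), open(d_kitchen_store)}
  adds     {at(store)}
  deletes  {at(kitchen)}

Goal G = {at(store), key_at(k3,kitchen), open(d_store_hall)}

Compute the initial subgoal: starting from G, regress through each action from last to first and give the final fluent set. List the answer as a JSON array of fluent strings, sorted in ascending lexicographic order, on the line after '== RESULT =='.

Regress step by step:
  through step 3 (move(kitchen,store)): drop {at(store)}, keep {key_at(k3,kitchen), open(d_store_hall)}, require {at(kitchen), open(d_kitchen_store)}
    → {at(kitchen), key_at(k3,kitchen), open(d_kitchen_store), open(d_store_hall)}
  through step 2 (unlock(d_store_hall)): drop {open(d_store_hall)}, keep {at(kitchen), key_at(k3,kitchen), open(d_kitchen_store)}, require {have(k1), locked(d_store_hall)}
    → {at(kitchen), have(k1), key_at(k3,kitchen), locked(d_store_hall), open(d_kitchen_store)}
  through step 1 (unlock(d_kitchen_store)): drop {open(d_kitchen_store)}, keep {at(kitchen), have(k1), key_at(k3,kitchen), locked(d_store_hall)}, require {have(k3), locked(d_kitchen_store)}
    → {at(kitchen), have(k1), have(k3), key_at(k3,kitchen), locked(d_kitchen_store), locked(d_store_hall)}

== RESULT ==
["at(kitchen)", "have(k1)", "have(k3)", "key_at(k3,kitchen)", "locked(d_kitchen_store)", "locked(d_store_hall)"]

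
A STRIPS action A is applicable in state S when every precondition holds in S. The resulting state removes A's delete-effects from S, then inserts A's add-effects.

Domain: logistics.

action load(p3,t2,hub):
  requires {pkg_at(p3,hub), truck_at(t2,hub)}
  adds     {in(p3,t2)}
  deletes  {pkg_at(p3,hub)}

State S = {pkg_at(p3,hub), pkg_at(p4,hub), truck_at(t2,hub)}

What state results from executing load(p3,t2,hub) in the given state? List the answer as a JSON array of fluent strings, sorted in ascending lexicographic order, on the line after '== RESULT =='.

Compute (S \ del) ∪ add:
  pre ⊆ S: {pkg_at(p3,hub), truck_at(t2,hub)} ⊆ S  — applicable
  S \ del = {pkg_at(p4,hub), truck_at(t2,hub)}
  ∪ add   = {in(p3,t2), pkg_at(p4,hub), truck_at(t2,hub)}

== RESULT ==
["in(p3,t2)", "pkg_at(p4,hub)", "truck_at(t2,hub)"]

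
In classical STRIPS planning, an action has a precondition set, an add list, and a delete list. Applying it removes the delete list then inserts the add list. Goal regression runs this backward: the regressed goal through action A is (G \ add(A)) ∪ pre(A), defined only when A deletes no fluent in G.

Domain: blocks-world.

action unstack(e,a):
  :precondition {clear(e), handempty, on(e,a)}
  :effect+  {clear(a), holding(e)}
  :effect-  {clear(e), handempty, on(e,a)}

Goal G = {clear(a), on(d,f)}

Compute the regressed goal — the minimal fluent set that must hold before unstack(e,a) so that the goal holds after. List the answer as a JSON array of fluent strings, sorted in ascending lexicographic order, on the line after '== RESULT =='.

Compute (G \ add) ∪ pre:
  G ∩ del = {}  (empty — regression defined)
  G \ add = {clear(a), on(d,f)} \ {clear(a), holding(e)} = {on(d,f)}
  ∪ pre   = {on(d,f)} ∪ {clear(e), handempty, on(e,a)}
          = {clear(e), handempty, on(d,f), on(e,a)}

== RESULT ==
["clear(e)", "handempty", "on(d,f)", "on(e,a)"]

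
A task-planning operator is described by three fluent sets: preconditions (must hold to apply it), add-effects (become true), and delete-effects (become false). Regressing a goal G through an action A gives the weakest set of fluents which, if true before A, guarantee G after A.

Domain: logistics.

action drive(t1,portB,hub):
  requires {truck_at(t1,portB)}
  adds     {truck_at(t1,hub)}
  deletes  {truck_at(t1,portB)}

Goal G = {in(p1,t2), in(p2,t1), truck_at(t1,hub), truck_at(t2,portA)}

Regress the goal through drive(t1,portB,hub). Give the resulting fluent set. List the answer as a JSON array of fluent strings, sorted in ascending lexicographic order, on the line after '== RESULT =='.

Compute (G \ add) ∪ pre:
  G ∩ del = {}  (empty — regression defined)
  G \ add = {in(p1,t2), in(p2,t1), truck_at(t1,hub), truck_at(t2,portA)} \ {truck_at(t1,hub)} = {in(p1,t2), in(p2,t1), truck_at(t2,portA)}
  ∪ pre   = {in(p1,t2), in(p2,t1), truck_at(t2,portA)} ∪ {truck_at(t1,portB)}
          = {in(p1,t2), in(p2,t1), truck_at(t1,portB), truck_at(t2,portA)}

== RESULT ==
["in(p1,t2)", "in(p2,t1)", "truck_at(t1,portB)", "truck_at(t2,portA)"]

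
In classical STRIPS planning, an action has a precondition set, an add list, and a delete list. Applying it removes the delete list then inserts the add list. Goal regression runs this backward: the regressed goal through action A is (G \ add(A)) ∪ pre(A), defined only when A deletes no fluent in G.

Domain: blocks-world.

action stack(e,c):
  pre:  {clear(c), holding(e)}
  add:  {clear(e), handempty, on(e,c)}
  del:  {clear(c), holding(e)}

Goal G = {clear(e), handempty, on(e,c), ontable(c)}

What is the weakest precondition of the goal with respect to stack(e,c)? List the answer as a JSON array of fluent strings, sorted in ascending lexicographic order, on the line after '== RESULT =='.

Regress:
  G ∩ del = {}  (empty — regression defined)
  G \ add = {clear(e), handempty, on(e,c), ontable(c)} \ {clear(e), handempty, on(e,c)} = {ontable(c)}
  ∪ pre   = {ontable(c)} ∪ {clear(c), holding(e)}
          = {clear(c), holding(e), ontable(c)}

== RESULT ==
["clear(c)", "holding(e)", "ontable(c)"]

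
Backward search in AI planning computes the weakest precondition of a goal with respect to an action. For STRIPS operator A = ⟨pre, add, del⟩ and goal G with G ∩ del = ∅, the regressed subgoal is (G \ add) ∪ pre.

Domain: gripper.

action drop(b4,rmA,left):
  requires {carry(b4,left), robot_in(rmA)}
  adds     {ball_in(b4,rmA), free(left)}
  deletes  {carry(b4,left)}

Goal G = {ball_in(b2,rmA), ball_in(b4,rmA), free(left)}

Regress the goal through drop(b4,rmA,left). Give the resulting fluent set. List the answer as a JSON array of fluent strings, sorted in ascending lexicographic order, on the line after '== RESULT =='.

Regress:
  G ∩ del = {}  (empty — regression defined)
  G \ add = {ball_in(b2,rmA), ball_in(b4,rmA), free(left)} \ {ball_in(b4,rmA), free(left)} = {ball_in(b2,rmA)}
  ∪ pre   = {ball_in(b2,rmA)} ∪ {carry(b4,left), robot_in(rmA)}
          = {ball_in(b2,rmA), carry(b4,left), robot_in(rmA)}

== RESULT ==
["ball_in(b2,rmA)", "carry(b4,left)", "robot_in(rmA)"]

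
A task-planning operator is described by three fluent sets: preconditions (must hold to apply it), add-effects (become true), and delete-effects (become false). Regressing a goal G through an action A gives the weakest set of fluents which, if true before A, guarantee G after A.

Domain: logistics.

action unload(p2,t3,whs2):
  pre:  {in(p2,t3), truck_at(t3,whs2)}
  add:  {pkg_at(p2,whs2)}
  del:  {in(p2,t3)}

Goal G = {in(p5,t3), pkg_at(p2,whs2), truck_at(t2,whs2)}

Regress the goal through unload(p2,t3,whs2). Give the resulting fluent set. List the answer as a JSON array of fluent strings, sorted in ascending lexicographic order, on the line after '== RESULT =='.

Regress:
  G ∩ del = {}  (empty — regression defined)
  G \ add = {in(p5,t3), pkg_at(p2,whs2), truck_at(t2,whs2)} \ {pkg_at(p2,whs2)} = {in(p5,t3), truck_at(t2,whs2)}
  ∪ pre   = {in(p5,t3), truck_at(t2,whs2)} ∪ {in(p2,t3), truck_at(t3,whs2)}
          = {in(p2,t3), in(p5,t3), truck_at(t2,whs2), truck_at(t3,whs2)}

== RESULT ==
["in(p2,t3)", "in(p5,t3)", "truck_at(t2,whs2)", "truck_at(t3,whs2)"]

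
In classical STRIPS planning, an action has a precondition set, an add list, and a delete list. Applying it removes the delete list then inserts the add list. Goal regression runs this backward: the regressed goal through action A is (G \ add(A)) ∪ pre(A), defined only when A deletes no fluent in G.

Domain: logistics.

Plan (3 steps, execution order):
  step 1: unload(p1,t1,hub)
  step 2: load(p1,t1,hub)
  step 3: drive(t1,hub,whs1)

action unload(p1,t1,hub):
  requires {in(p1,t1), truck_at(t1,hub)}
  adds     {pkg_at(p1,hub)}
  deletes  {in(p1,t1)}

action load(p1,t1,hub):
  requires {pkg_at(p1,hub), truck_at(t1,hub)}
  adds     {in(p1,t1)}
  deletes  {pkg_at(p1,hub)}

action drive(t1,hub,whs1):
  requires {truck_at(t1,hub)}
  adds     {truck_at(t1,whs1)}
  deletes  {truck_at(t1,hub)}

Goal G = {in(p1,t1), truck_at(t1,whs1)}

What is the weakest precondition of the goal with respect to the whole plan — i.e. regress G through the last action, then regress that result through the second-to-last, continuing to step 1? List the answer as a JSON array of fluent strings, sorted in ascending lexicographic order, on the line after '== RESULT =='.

Work backward from the goal:
  through step 3 (drive(t1,hub,whs1)): drop {truck_at(t1,whs1)}, keep {in(p1,t1)}, require {truck_at(t1,hub)}
    → {in(p1,t1), truck_at(t1,hub)}
  through step 2 (load(p1,t1,hub)): drop {in(p1,t1)}, keep {truck_at(t1,hub)}, require {pkg_at(p1,hub), truck_at(t1,hub)}
    → {pkg_at(p1,hub), truck_at(t1,hub)}
  through step 1 (unload(p1,t1,hub)): drop {pkg_at(p1,hub)}, keep {truck_at(t1,hub)}, require {in(p1,t1), truck_at(t1,hub)}
    → {in(p1,t1), truck_at(t1,hub)}

== RESULT ==
["in(p1,t1)", "truck_at(t1,hub)"]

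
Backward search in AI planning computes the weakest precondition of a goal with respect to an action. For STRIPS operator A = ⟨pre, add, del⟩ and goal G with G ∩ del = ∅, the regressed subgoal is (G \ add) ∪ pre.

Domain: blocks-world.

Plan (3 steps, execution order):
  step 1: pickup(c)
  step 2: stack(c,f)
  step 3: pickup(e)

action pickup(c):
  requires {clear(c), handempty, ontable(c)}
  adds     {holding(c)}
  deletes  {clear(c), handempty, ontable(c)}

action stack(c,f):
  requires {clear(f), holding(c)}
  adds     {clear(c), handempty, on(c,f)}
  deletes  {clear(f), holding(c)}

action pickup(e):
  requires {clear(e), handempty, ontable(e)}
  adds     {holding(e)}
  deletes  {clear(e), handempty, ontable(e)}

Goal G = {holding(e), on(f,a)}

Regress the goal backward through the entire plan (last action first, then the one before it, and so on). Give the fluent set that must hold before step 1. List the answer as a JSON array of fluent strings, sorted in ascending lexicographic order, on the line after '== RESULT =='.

Work backward from the goal:
  through step 3 (pickup(e)): drop {holding(e)}, keep {on(f,a)}, require {clear(e), handempty, ontable(e)}
    → {clear(e), handempty, on(f,a), ontable(e)}
  through step 2 (stack(c,f)): drop {handempty}, keep {clear(e), on(f,a), ontable(e)}, require {clear(f), holding(c)}
    → {clear(e), clear(f), holding(c), on(f,a), ontable(e)}
  through step 1 (pickup(c)): drop {holding(c)}, keep {clear(e), clear(f), on(f,a), ontable(e)}, require {clear(c), handempty, ontable(c)}
    → {clear(c), clear(e), clear(f), handempty, on(f,a), ontable(c), ontable(e)}

== RESULT ==
["clear(c)", "clear(e)", "clear(f)", "handempty", "on(f,a)", "ontable(c)", "ontable(e)"]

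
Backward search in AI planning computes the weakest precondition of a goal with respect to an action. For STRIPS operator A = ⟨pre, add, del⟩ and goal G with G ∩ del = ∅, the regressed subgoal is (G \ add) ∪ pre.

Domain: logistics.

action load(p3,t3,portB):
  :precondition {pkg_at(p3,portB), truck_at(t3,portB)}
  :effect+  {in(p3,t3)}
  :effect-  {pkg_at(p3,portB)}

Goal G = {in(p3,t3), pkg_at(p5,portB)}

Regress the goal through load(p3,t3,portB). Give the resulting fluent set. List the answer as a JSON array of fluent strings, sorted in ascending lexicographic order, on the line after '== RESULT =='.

Compute (G \ add) ∪ pre:
  G ∩ del = {}  (empty — regression defined)
  G \ add = {in(p3,t3), pkg_at(p5,portB)} \ {in(p3,t3)} = {pkg_at(p5,portB)}
  ∪ pre   = {pkg_at(p5,portB)} ∪ {pkg_at(p3,portB), truck_at(t3,portB)}
          = {pkg_at(p3,portB), pkg_at(p5,portB), truck_at(t3,portB)}

== RESULT ==
["pkg_at(p3,portB)", "pkg_at(p5,portB)", "truck_at(t3,portB)"]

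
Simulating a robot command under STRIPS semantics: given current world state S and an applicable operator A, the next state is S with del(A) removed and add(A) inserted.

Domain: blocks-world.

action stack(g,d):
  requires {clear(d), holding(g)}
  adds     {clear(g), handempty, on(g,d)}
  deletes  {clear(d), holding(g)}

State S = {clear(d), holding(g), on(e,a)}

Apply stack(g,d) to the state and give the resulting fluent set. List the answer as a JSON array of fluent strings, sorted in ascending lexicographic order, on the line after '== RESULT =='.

Progress:
  pre ⊆ S: {clear(d), holding(g)} ⊆ S  — applicable
  S \ del = {on(e,a)}
  ∪ add   = {clear(g), handempty, on(e,a), on(g,d)}

== RESULT ==
["clear(g)", "handempty", "on(e,a)", "on(g,d)"]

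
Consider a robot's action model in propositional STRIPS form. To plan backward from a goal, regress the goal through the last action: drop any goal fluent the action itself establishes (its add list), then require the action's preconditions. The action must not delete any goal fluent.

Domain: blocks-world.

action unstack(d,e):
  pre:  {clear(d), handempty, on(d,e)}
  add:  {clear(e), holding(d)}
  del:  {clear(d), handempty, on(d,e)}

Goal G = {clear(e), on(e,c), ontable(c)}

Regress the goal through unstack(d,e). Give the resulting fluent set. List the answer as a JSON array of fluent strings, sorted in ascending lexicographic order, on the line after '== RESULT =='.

Regress:
  G ∩ del = {}  (empty — regression defined)
  G \ add = {clear(e), on(e,c), ontable(c)} \ {clear(e), holding(d)} = {on(e,c), ontable(c)}
  ∪ pre   = {on(e,c), ontable(c)} ∪ {clear(d), handempty, on(d,e)}
          = {clear(d), handempty, on(d,e), on(e,c), ontable(c)}

== RESULT ==
["clear(d)", "handempty", "on(d,e)", "on(e,c)", "ontable(c)"]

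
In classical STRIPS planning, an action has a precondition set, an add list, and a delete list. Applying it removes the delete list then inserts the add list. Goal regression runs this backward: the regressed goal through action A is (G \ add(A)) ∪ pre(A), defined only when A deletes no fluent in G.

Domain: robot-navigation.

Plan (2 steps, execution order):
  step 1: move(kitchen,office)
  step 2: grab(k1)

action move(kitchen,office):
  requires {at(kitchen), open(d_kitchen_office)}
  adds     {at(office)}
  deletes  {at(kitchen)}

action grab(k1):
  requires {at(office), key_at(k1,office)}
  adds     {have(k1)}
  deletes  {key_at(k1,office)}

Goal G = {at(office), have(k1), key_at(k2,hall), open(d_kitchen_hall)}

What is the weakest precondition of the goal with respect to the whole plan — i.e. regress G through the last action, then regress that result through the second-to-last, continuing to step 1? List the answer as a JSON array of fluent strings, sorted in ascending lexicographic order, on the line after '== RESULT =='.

Regress step by step:
  through step 2 (grab(k1)): drop {have(k1)}, keep {at(office), key_at(k2,hall), open(d_kitchen_hall)}, require {at(office), key_at(k1,office)}
    → {at(office), key_at(k1,office), key_at(k2,hall), open(d_kitchen_hall)}
  through step 1 (move(kitchen,office)): drop {at(office)}, keep {key_at(k1,office), key_at(k2,hall), open(d_kitchen_hall)}, require {at(kitchen), open(d_kitchen_office)}
    → {at(kitchen), key_at(k1,office), key_at(k2,hall), open(d_kitchen_hall), open(d_kitchen_office)}

== RESULT ==
["at(kitchen)", "key_at(k1,office)", "key_at(k2,hall)", "open(d_kitchen_hall)", "open(d_kitchen_office)"]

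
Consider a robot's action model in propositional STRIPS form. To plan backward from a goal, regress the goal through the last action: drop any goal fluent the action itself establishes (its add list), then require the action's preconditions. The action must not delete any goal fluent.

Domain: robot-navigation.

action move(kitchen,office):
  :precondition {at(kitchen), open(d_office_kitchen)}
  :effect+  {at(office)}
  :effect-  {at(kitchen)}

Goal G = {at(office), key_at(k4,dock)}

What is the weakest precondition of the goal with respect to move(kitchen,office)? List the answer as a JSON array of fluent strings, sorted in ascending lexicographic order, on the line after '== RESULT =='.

Regress:
  G ∩ del = {}  (empty — regression defined)
  G \ add = {at(office), key_at(k4,dock)} \ {at(office)} = {key_at(k4,dock)}
  ∪ pre   = {key_at(k4,dock)} ∪ {at(kitchen), open(d_office_kitchen)}
          = {at(kitchen), key_at(k4,dock), open(d_office_kitchen)}

== RESULT ==
["at(kitchen)", "key_at(k4,dock)", "open(d_office_kitchen)"]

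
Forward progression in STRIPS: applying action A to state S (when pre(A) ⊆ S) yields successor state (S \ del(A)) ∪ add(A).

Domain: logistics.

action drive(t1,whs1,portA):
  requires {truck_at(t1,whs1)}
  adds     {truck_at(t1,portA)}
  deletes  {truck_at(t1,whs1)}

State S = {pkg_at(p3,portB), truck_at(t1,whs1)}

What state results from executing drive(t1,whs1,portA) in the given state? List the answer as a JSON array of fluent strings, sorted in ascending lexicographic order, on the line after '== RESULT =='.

Progress:
  pre ⊆ S: {truck_at(t1,whs1)} ⊆ S  — applicable
  S \ del = {pkg_at(p3,portB)}
  ∪ add   = {pkg_at(p3,portB), truck_at(t1,portA)}

== RESULT ==
["pkg_at(p3,portB)", "truck_at(t1,portA)"]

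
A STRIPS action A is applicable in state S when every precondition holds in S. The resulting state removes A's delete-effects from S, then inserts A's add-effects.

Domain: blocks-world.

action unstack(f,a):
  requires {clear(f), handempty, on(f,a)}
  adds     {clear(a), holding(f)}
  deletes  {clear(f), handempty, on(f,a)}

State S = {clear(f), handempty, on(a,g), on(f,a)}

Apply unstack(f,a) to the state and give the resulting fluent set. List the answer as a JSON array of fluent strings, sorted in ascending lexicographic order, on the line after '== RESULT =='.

Progress:
  pre ⊆ S: {clear(f), handempty, on(f,a)} ⊆ S  — applicable
  S \ del = {on(a,g)}
  ∪ add   = {clear(a), holding(f), on(a,g)}

== RESULT ==
["clear(a)", "holding(f)", "on(a,g)"]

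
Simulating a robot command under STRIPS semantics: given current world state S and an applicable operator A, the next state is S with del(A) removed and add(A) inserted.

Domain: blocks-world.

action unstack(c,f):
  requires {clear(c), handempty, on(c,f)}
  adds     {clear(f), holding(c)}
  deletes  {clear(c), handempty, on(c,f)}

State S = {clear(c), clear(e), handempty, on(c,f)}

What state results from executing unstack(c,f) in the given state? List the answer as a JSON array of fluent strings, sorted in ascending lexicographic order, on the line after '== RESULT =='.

Compute (S \ del) ∪ add:
  pre ⊆ S: {clear(c), handempty, on(c,f)} ⊆ S  — applicable
  S \ del = {clear(e)}
  ∪ add   = {clear(e), clear(f), holding(c)}

== RESULT ==
["clear(e)", "clear(f)", "holding(c)"]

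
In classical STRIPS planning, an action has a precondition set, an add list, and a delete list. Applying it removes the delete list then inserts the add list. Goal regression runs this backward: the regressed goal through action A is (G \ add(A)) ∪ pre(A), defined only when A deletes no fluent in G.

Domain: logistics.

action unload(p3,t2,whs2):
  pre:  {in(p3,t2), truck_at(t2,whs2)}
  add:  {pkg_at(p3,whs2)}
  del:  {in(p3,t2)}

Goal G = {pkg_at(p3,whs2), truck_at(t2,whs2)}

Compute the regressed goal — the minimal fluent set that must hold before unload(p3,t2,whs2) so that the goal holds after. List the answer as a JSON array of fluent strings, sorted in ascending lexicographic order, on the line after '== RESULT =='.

Regress:
  G ∩ del = {}  (empty — regression defined)
  G \ add = {pkg_at(p3,whs2), truck_at(t2,whs2)} \ {pkg_at(p3,whs2)} = {truck_at(t2,whs2)}
  ∪ pre   = {truck_at(t2,whs2)} ∪ {in(p3,t2), truck_at(t2,whs2)}
          = {in(p3,t2), truck_at(t2,whs2)}

== RESULT ==
["in(p3,t2)", "truck_at(t2,whs2)"]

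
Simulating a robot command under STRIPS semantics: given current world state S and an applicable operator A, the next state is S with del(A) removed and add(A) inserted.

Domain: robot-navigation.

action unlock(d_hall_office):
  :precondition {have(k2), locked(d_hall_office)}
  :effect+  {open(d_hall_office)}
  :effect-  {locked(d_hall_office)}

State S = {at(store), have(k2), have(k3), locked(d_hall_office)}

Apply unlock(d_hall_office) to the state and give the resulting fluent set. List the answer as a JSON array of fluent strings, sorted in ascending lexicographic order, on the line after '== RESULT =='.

Progress:
  pre ⊆ S: {have(k2), locked(d_hall_office)} ⊆ S  — applicable
  S \ del = {at(store), have(k2), have(k3)}
  ∪ add   = {at(store), have(k2), have(k3), open(d_hall_office)}

== RESULT ==
["at(store)", "have(k2)", "have(k3)", "open(d_hall_office)"]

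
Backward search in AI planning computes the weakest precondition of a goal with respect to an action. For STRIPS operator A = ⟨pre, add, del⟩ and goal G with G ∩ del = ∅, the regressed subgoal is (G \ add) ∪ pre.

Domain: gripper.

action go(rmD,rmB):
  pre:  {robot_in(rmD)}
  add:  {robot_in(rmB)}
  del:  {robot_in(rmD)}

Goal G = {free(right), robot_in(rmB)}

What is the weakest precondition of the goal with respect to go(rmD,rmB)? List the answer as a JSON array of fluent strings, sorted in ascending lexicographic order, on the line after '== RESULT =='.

Regress:
  G ∩ del = {}  (empty — regression defined)
  G \ add = {free(right), robot_in(rmB)} \ {robot_in(rmB)} = {free(right)}
  ∪ pre   = {free(right)} ∪ {robot_in(rmD)}
          = {free(right), robot_in(rmD)}

== RESULT ==
["free(right)", "robot_in(rmD)"]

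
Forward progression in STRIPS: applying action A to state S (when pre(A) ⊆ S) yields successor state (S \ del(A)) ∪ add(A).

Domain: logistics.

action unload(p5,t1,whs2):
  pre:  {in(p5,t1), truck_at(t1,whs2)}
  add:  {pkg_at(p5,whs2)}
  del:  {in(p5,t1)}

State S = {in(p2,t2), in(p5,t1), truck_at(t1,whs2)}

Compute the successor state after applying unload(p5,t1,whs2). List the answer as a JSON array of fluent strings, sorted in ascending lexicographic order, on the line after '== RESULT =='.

Compute (S \ del) ∪ add:
  pre ⊆ S: {in(p5,t1), truck_at(t1,whs2)} ⊆ S  — applicable
  S \ del = {in(p2,t2), truck_at(t1,whs2)}
  ∪ add   = {in(p2,t2), pkg_at(p5,whs2), truck_at(t1,whs2)}

== RESULT ==
["in(p2,t2)", "pkg_at(p5,whs2)", "truck_at(t1,whs2)"]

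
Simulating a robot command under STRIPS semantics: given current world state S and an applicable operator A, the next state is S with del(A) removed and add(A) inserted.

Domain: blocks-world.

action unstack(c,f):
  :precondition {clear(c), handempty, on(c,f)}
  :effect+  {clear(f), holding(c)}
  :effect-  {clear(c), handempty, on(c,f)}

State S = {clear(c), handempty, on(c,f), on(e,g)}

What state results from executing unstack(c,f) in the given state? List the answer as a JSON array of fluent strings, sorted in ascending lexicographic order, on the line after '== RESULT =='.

Progress:
  pre ⊆ S: {clear(c), handempty, on(c,f)} ⊆ S  — applicable
  S \ del = {on(e,g)}
  ∪ add   = {clear(f), holding(c), on(e,g)}

== RESULT ==
["clear(f)", "holding(c)", "on(e,g)"]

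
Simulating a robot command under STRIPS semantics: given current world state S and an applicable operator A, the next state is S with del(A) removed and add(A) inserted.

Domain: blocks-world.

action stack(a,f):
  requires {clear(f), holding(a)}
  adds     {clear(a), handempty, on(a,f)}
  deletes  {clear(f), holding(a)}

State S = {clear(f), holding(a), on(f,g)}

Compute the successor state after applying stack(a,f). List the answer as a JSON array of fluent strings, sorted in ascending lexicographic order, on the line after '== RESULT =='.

Compute (S \ del) ∪ add:
  pre ⊆ S: {clear(f), holding(a)} ⊆ S  — applicable
  S \ del = {on(f,g)}
  ∪ add   = {clear(a), handempty, on(a,f), on(f,g)}

== RESULT ==
["clear(a)", "handempty", "on(a,f)", "on(f,g)"]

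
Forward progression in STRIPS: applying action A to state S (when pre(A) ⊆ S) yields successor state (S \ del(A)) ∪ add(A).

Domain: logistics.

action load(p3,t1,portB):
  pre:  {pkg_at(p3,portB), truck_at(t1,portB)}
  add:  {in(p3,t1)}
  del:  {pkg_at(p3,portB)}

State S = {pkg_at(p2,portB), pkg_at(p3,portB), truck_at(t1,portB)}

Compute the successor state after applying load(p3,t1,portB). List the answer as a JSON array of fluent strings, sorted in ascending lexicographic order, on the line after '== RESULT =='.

Compute (S \ del) ∪ add:
  pre ⊆ S: {pkg_at(p3,portB), truck_at(t1,portB)} ⊆ S  — applicable
  S \ del = {pkg_at(p2,portB), truck_at(t1,portB)}
  ∪ add   = {in(p3,t1), pkg_at(p2,portB), truck_at(t1,portB)}

== RESULT ==
["in(p3,t1)", "pkg_at(p2,portB)", "truck_at(t1,portB)"]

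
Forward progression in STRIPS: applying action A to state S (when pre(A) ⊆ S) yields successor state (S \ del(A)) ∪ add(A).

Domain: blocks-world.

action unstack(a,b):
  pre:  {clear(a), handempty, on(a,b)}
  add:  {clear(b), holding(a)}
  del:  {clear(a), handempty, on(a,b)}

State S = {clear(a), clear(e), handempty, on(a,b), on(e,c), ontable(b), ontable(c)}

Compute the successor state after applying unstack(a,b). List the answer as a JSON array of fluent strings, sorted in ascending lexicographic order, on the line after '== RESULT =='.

Compute (S \ del) ∪ add:
  pre ⊆ S: {clear(a), handempty, on(a,b)} ⊆ S  — applicable
  S \ del = {clear(e), on(e,c), ontable(b), ontable(c)}
  ∪ add   = {clear(b), clear(e), holding(a), on(e,c), ontable(b), ontable(c)}

== RESULT ==
["clear(b)", "clear(e)", "holding(a)", "on(e,c)", "ontable(b)", "ontable(c)"]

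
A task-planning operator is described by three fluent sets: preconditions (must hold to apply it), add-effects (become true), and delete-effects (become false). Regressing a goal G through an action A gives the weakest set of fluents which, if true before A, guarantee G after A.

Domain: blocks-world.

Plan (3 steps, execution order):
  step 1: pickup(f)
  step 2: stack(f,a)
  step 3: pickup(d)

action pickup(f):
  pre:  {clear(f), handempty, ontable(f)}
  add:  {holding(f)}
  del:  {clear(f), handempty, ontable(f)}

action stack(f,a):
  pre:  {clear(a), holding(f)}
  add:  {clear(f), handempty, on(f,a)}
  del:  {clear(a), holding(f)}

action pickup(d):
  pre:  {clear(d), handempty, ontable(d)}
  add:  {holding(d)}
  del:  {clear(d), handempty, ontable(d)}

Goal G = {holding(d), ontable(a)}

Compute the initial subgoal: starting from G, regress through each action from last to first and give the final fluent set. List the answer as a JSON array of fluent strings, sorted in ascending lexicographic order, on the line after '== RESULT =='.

Work backward from the goal:
  through step 3 (pickup(d)): drop {holding(d)}, keep {ontable(a)}, require {clear(d), handempty, ontable(d)}
    → {clear(d), handempty, ontable(a), ontable(d)}
  through step 2 (stack(f,a)): drop {handempty}, keep {clear(d), ontable(a), ontable(d)}, require {clear(a), holding(f)}
    → {clear(a), clear(d), holding(f), ontable(a), ontable(d)}
  through step 1 (pickup(f)): drop {holding(f)}, keep {clear(a), clear(d), ontable(a), ontable(d)}, require {clear(f), handempty, ontable(f)}
    → {clear(a), clear(d), clear(f), handempty, ontable(a), ontable(d), ontable(f)}

== RESULT ==
["clear(a)", "clear(d)", "clear(f)", "handempty", "ontable(a)", "ontable(d)", "ontable(f)"]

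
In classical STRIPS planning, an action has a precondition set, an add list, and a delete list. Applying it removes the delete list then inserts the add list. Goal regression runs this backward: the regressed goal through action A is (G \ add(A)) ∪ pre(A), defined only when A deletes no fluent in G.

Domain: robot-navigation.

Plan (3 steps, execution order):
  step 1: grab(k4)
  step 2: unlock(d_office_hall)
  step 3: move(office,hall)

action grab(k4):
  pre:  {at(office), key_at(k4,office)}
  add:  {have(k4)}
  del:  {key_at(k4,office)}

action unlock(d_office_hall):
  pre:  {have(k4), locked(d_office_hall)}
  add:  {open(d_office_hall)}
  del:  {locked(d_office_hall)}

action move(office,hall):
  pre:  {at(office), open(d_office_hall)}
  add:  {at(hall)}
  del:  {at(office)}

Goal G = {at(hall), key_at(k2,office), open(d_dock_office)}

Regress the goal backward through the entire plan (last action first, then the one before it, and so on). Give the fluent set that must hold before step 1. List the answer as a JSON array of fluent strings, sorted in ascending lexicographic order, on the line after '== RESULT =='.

Regress step by step:
  through step 3 (move(office,hall)): drop {at(hall)}, keep {key_at(k2,office), open(d_dock_office)}, require {at(office), open(d_office_hall)}
    → {at(office), key_at(k2,office), open(d_dock_office), open(d_office_hall)}
  through step 2 (unlock(d_office_hall)): drop {open(d_office_hall)}, keep {at(office), key_at(k2,office), open(d_dock_office)}, require {have(k4), locked(d_office_hall)}
    → {at(office), have(k4), key_at(k2,office), locked(d_office_hall), open(d_dock_office)}
  through step 1 (grab(k4)): drop {have(k4)}, keep {at(office), key_at(k2,office), locked(d_office_hall), open(d_dock_office)}, require {at(office), key_at(k4,office)}
    → {at(office), key_at(k2,office), key_at(k4,office), locked(d_office_hall), open(d_dock_office)}

== RESULT ==
["at(office)", "key_at(k2,office)", "key_at(k4,office)", "locked(d_office_hall)", "open(d_dock_office)"]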